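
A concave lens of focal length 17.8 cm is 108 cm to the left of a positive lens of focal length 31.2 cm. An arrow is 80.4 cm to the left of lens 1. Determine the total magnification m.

f₁ = −17.8 cm (diverging).
Lens 1: 1/d_i1 = 1/(-17.8) − 1/(80.4) = -0.06862, so d_i1 = -14.57 cm; m₁ = −d_i1/d_o1 = +0.1812.
d_o2 = 108 − (-14.57) = 122.6 cm.
Lens 2: 1/d_i2 = 1/(31.2) − 1/(122.6) = 0.02389, so d_i2 = 41.85 cm; m₂ = −d_i2/d_o2 = -0.3414.
m = m₁·m₂ = (+0.1812)(-0.3414) = -0.0619.

m = -0.0619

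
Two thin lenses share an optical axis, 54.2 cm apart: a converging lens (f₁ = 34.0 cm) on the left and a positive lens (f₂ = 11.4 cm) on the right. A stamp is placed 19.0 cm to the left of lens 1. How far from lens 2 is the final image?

12.9 cm

Lens 1: 1/d_i1 = 1/f₁ − 1/d_o1 = 1/(34.0) − 1/(19.0) = -0.02322, so d_i1 = -43.07 cm.
The intermediate image is 43.07 cm to the left of lens 1 (virtual), which is 54.2 − (-43.07) = 97.27 cm to the left of lens 2, so d_o2 = +97.27 cm.
Lens 2: 1/d_i2 = 1/f₂ − 1/d_o2 = 1/(11.4) − 1/(97.27) = 0.07744, so d_i2 = 12.9 cm.
The final image is real, 12.9 cm to the right of lens 2 (overall magnification ≈ -0.30).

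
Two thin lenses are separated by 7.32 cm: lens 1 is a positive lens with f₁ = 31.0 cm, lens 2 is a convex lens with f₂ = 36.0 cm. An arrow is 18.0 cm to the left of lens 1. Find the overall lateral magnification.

m = -6.03

Lens 1: 1/d_i1 = 1/(31.0) − 1/(18.0) = -0.02330, so d_i1 = -42.92 cm; m₁ = −d_i1/d_o1 = +2.384.
d_o2 = 7.32 − (-42.92) = 50.24 cm.
Lens 2: 1/d_i2 = 1/(36.0) − 1/(50.24) = 0.007873, so d_i2 = 127.0 cm; m₂ = −d_i2/d_o2 = -2.528.
m = m₁·m₂ = (+2.384)(-2.528) = -6.03.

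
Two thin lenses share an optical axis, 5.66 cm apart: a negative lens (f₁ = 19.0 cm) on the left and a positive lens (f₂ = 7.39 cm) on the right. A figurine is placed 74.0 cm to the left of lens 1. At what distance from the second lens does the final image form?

11.5 cm

Lens 1 is diverging, so f₁ = −19.0 cm.
Lens 1: 1/d_i1 = 1/f₁ − 1/d_o1 = 1/(-19.0) − 1/(74.0) = -0.06615, so d_i1 = -15.12 cm.
The intermediate image is 15.12 cm to the left of lens 1 (virtual), which is 5.66 − (-15.12) = 20.78 cm to the left of lens 2, so d_o2 = +20.78 cm.
Lens 2: 1/d_i2 = 1/f₂ − 1/d_o2 = 1/(7.39) − 1/(20.78) = 0.08719, so d_i2 = 11.5 cm.
The final image is real, 11.5 cm to the right of lens 2 (overall magnification ≈ -0.11).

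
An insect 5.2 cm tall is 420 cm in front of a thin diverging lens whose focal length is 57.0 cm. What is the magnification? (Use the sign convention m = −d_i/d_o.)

For a diverging lens, f = -57.0 cm.
1/d_i = 1/f − 1/d_o = 1/(-57.00) − 1/(420) = -0.01992, so d_i = -50.19 cm.
m = −d_i/d_o = −(-50.19)/(420) = +0.119.
The image is virtual, upright and reduced, on the same side as the object.

m = +0.119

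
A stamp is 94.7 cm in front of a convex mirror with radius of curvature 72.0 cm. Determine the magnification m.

m = +0.275

f = R/2 = 72.0/2 = 36.00 cm; for a convex mirror, f = -36.00 cm.
1/d_i = 1/f − 1/d_o = 1/(-36.00) − 1/(94.7) = -0.03834, so d_i = -26.08 cm.
m = −d_i/d_o = −(-26.08)/(94.7) = +0.275.
The image is virtual, upright and reduced, behind the mirror.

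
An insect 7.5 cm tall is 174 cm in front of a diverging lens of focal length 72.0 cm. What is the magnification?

m = +0.293

For a diverging lens, f = -72.0 cm.
1/d_i = 1/f − 1/d_o = 1/(-72.00) − 1/(174) = -0.01964, so d_i = -50.93 cm.
m = −d_i/d_o = −(-50.93)/(174) = +0.293.
The image is virtual, upright and reduced, on the same side as the object.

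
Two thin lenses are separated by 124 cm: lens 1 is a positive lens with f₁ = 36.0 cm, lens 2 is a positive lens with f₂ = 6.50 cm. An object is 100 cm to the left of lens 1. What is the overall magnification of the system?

m = +0.0597

Lens 1: 1/d_i1 = 1/(36.0) − 1/(100) = 0.01778, so d_i1 = 56.25 cm; m₁ = −d_i1/d_o1 = -0.5625.
d_o2 = 124 − (56.25) = 67.75 cm.
Lens 2: 1/d_i2 = 1/(6.50) − 1/(67.75) = 0.1391, so d_i2 = 7.190 cm; m₂ = −d_i2/d_o2 = -0.1061.
m = m₁·m₂ = (-0.5625)(-0.1061) = +0.0597.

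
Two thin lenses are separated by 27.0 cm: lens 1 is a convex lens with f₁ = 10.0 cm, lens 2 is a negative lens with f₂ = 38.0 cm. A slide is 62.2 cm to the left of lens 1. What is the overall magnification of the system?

Lens 1: 1/d_i1 = 1/(10.0) − 1/(62.2) = 0.08392, so d_i1 = 11.92 cm; m₁ = −d_i1/d_o1 = -0.1916.
d_o2 = 27.0 − (11.92) = 15.08 cm.
f₂ = −38.0 cm (diverging).
Lens 2: 1/d_i2 = 1/(-38.0) − 1/(15.08) = -0.09263, so d_i2 = -10.80 cm; m₂ = −d_i2/d_o2 = +0.7159.
m = m₁·m₂ = (-0.1916)(+0.7159) = -0.137.

m = -0.137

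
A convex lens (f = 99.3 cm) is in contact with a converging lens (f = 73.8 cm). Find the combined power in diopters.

P₁ = 1/f₁ = 1/(0.993 m) = +1.007 D; P₂ = 1/f₂ = 1/(0.738 m) = +1.355 D.
For thin lenses in contact, P = P₁ + P₂ = (+1.007) + (+1.355) = +2.36 D.

P = +2.36 D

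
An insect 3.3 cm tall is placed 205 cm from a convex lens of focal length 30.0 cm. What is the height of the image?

1/d_i = 1/f − 1/d_o = 1/(30.00) − 1/(205) = 0.02846, so d_i = 35.14 cm.
m = −d_i/d_o = -0.1714.
|h_i| = |m|·h_o = 0.1714 × 3.3 = 0.566 cm. The image is real, inverted and reduced, on the far side of the lens.

0.566 cm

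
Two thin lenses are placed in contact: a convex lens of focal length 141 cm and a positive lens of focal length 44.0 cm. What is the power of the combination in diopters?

P₁ = 1/f₁ = 1/(1.41 m) = +0.7092 D; P₂ = 1/f₂ = 1/(0.440 m) = +2.273 D.
For thin lenses in contact, P = P₁ + P₂ = (+0.7092) + (+2.273) = +2.98 D.

P = +2.98 D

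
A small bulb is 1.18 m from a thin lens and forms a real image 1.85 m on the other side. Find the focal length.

f = 0.720 m (converging)

Real image ⇒ d_i = +1.85 m.
1/f = 1/d_o + 1/d_i = 1/(1.18) + 1/(1.85) = 1.388, so f = 0.720 m.
Since f is positive, the thin lens is converging.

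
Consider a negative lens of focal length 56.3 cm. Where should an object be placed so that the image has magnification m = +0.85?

For a negative lens, f = -56.3 cm.
m = −d_i/d_o ⇒ d_i = −m·d_o.
1/f = 1/d_o + 1/d_i = 1/d_o − 1/(m·d_o) = (1 − 1/m)/d_o, so d_o = f(1 − 1/m) = (-56.30)(1 − 1/(+0.85)) = 9.94 cm.

9.94 cm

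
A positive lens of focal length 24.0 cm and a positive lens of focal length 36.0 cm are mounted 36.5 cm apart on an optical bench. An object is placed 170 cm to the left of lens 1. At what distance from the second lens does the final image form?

Lens 1: 1/d_i1 = 1/f₁ − 1/d_o1 = 1/(24.0) − 1/(170) = 0.03578, so d_i1 = 27.95 cm.
The intermediate image is 27.95 cm to the right of lens 1, which is 36.5 − (27.95) = 8.550 cm to the left of lens 2, so d_o2 = +8.550 cm.
Lens 2: 1/d_i2 = 1/f₂ − 1/d_o2 = 1/(36.0) − 1/(8.550) = -0.08918, so d_i2 = -11.2 cm.
The final image is virtual, 11.2 cm to the left of lens 2 (overall magnification ≈ -0.22).

11.2 cm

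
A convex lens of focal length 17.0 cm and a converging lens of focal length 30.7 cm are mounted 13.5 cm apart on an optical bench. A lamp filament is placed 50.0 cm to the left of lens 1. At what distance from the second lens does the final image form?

8.76 cm

Lens 1: 1/d_i1 = 1/f₁ − 1/d_o1 = 1/(17.0) − 1/(50.0) = 0.03882, so d_i1 = 25.76 cm.
The intermediate image is 25.76 cm to the right of lens 1, which lies 12.26 cm to the right of lens 2 — a virtual object — so d_o2 = −12.26 cm.
Lens 2: 1/d_i2 = 1/f₂ − 1/d_o2 = 1/(30.7) − 1/(-12.26) = 0.1141, so d_i2 = 8.76 cm.
The final image is real, 8.76 cm to the right of lens 2 (overall magnification ≈ -0.37).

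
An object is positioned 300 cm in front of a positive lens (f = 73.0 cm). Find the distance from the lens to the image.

96.5 cm

Lens equation: 1/q = 1/f − 1/p = 1/(73.00) − 1/(300) = 0.01370 − 0.003333 = 0.01037, so q = 96.5 cm.
The image is real, inverted and reduced, on the far side of the lens.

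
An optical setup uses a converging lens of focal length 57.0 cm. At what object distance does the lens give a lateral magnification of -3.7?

72.4 cm

m = −d_i/d_o ⇒ d_i = −m·d_o.
1/f = 1/d_o + 1/d_i = 1/d_o − 1/(m·d_o) = (1 − 1/m)/d_o, so d_o = f(1 − 1/m) = (57.00)(1 − 1/(-3.7)) = 72.4 cm.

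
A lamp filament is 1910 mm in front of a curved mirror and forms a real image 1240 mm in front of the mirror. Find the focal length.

Real image ⇒ d_i = +1240 mm.
1/f = 1/d_o + 1/d_i = 1/(1910) + 1/(1240) = 0.001330, so f = 752 mm.
Since f is positive, the curved mirror is concave.

f = 752 mm (concave)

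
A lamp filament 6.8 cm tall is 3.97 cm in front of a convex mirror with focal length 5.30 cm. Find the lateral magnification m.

m = +0.572

For a convex mirror, f = -5.30 cm.
1/d_i = 1/f − 1/d_o = 1/(-5.300) − 1/(3.97) = -0.4406, so d_i = -2.270 cm.
m = −d_i/d_o = −(-2.270)/(3.97) = +0.572.
The image is virtual, upright and reduced, behind the mirror.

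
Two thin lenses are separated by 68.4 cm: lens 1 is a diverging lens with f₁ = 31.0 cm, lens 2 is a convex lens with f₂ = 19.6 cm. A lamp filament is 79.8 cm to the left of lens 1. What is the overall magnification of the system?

f₁ = −31.0 cm (diverging).
Lens 1: 1/d_i1 = 1/(-31.0) − 1/(79.8) = -0.04479, so d_i1 = -22.33 cm; m₁ = −d_i1/d_o1 = +0.2798.
d_o2 = 68.4 − (-22.33) = 90.73 cm.
Lens 2: 1/d_i2 = 1/(19.6) − 1/(90.73) = 0.04000, so d_i2 = 25.00 cm; m₂ = −d_i2/d_o2 = -0.2756.
m = m₁·m₂ = (+0.2798)(-0.2756) = -0.0771.

m = -0.0771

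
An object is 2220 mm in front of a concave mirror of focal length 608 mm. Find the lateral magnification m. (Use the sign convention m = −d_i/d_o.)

1/d_i = 1/f − 1/d_o = 1/(608.0) − 1/(2220) = 0.001194, so d_i = 837.3 mm.
m = −d_i/d_o = −(837.3)/(2220) = -0.377.
The image is real, inverted and reduced, in front of the mirror.

m = -0.377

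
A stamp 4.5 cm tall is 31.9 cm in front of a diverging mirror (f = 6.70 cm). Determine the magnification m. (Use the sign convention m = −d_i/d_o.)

For a diverging mirror, f = -6.70 cm.
1/d_i = 1/f − 1/d_o = 1/(-6.700) − 1/(31.9) = -0.1806, so d_i = -5.537 cm.
m = −d_i/d_o = −(-5.537)/(31.9) = +0.174.
The image is virtual, upright and reduced, behind the mirror.

m = +0.174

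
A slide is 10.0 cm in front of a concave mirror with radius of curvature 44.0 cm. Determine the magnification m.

f = R/2 = 44.0/2 = 22.00 cm.
1/d_i = 1/f − 1/d_o = 1/(22.00) − 1/(10.0) = -0.05455, so d_i = -18.33 cm.
m = −d_i/d_o = −(-18.33)/(10.0) = +1.83.
The image is virtual, upright and enlarged, behind the mirror.

m = +1.83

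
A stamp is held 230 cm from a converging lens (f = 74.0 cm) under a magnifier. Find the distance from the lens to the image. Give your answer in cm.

109 cm

Lens equation: 1/s_i = 1/f − 1/s_o = 1/(74.00) − 1/(230) = 0.01351 − 0.004348 = 0.009166, so s_i = 109 cm.
The image is real, inverted and reduced, on the far side of the lens.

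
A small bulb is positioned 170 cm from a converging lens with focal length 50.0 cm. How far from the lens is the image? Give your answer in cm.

Thin-lens equation: 1/q = 1/f − 1/p = 1/(50.00) − 1/(170) = 0.02000 − 0.005882 = 0.01412, so q = 70.8 cm.
The image is real, inverted and reduced, on the far side of the lens.

70.8 cm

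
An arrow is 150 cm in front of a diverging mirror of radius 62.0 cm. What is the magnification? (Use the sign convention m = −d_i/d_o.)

m = +0.171

f = R/2 = 62.0/2 = 31.00 cm; for a diverging mirror, f = -31.00 cm.
1/d_i = 1/f − 1/d_o = 1/(-31.00) − 1/(150) = -0.03892, so d_i = -25.69 cm.
m = −d_i/d_o = −(-25.69)/(150) = +0.171.
The image is virtual, upright and reduced, behind the mirror.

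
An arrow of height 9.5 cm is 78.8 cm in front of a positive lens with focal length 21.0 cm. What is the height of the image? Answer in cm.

3.45 cm

1/d_i = 1/f − 1/d_o = 1/(21.00) − 1/(78.8) = 0.03493, so d_i = 28.63 cm.
m = −d_i/d_o = -0.3633.
|h_i| = |m|·h_o = 0.3633 × 9.5 = 3.45 cm. The image is real, inverted and reduced, on the far side of the lens.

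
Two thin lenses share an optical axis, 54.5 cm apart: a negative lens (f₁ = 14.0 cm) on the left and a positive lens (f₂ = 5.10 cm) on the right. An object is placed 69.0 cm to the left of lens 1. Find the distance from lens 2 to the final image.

Lens 1 is diverging, so f₁ = −14.0 cm.
Lens 1: 1/d_i1 = 1/f₁ − 1/d_o1 = 1/(-14.0) − 1/(69.0) = -0.08592, so d_i1 = -11.64 cm.
The intermediate image is 11.64 cm to the left of lens 1 (virtual), which is 54.5 − (-11.64) = 66.14 cm to the left of lens 2, so d_o2 = +66.14 cm.
Lens 2: 1/d_i2 = 1/f₂ − 1/d_o2 = 1/(5.10) − 1/(66.14) = 0.1810, so d_i2 = 5.53 cm.
The final image is real, 5.53 cm to the right of lens 2 (overall magnification ≈ -0.014).

5.53 cm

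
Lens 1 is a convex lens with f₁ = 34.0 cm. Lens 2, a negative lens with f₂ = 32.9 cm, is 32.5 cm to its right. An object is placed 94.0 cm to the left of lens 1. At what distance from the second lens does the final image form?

Lens 1: 1/d_i1 = 1/f₁ − 1/d_o1 = 1/(34.0) − 1/(94.0) = 0.01877, so d_i1 = 53.27 cm.
The intermediate image is 53.27 cm to the right of lens 1, which lies 20.77 cm to the right of lens 2 — a virtual object — so d_o2 = −20.77 cm.
Lens 2 is diverging, so f₂ = −32.9 cm.
Lens 2: 1/d_i2 = 1/f₂ − 1/d_o2 = 1/(-32.9) − 1/(-20.77) = 0.01775, so d_i2 = 56.3 cm.
The final image is real, 56.3 cm to the right of lens 2 (overall magnification ≈ -1.5).

56.3 cm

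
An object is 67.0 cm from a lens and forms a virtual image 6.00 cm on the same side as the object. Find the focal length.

Virtual image ⇒ d_i = −6.00 cm.
1/f = 1/d_o + 1/d_i = 1/(67.0) + 1/(-6.00) = -0.1517, so f = -6.59 cm.
Since f is negative, the lens is diverging.

f = -6.59 cm (diverging)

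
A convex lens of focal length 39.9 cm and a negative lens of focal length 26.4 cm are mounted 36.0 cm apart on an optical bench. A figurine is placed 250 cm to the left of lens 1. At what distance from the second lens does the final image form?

20.3 cm

Lens 1: 1/d_i1 = 1/f₁ − 1/d_o1 = 1/(39.9) − 1/(250) = 0.02106, so d_i1 = 47.48 cm.
The intermediate image is 47.48 cm to the right of lens 1, which lies 11.48 cm to the right of lens 2 — a virtual object — so d_o2 = −11.48 cm.
Lens 2 is diverging, so f₂ = −26.4 cm.
Lens 2: 1/d_i2 = 1/f₂ − 1/d_o2 = 1/(-26.4) − 1/(-11.48) = 0.04923, so d_i2 = 20.3 cm.
The final image is real, 20.3 cm to the right of lens 2 (overall magnification ≈ -0.34).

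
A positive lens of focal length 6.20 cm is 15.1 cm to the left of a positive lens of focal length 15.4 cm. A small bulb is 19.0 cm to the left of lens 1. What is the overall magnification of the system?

m = -0.785

Lens 1: 1/d_i1 = 1/(6.20) − 1/(19.0) = 0.1087, so d_i1 = 9.203 cm; m₁ = −d_i1/d_o1 = -0.4844.
d_o2 = 15.1 − (9.203) = 5.897 cm.
Lens 2: 1/d_i2 = 1/(15.4) − 1/(5.897) = -0.1046, so d_i2 = -9.556 cm; m₂ = −d_i2/d_o2 = +1.621.
m = m₁·m₂ = (-0.4844)(+1.621) = -0.785.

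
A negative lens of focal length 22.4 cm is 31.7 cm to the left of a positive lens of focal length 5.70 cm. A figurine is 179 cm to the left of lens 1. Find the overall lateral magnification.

f₁ = −22.4 cm (diverging).
Lens 1: 1/d_i1 = 1/(-22.4) − 1/(179) = -0.05023, so d_i1 = -19.91 cm; m₁ = −d_i1/d_o1 = +0.1112.
d_o2 = 31.7 − (-19.91) = 51.61 cm.
Lens 2: 1/d_i2 = 1/(5.70) − 1/(51.61) = 0.1561, so d_i2 = 6.408 cm; m₂ = −d_i2/d_o2 = -0.1242.
m = m₁·m₂ = (+0.1112)(-0.1242) = -0.0138.

m = -0.0138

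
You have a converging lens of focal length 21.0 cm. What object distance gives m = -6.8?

m = −d_i/d_o ⇒ d_i = −m·d_o.
1/f = 1/d_o + 1/d_i = 1/d_o − 1/(m·d_o) = (1 − 1/m)/d_o, so d_o = f(1 − 1/m) = (21.00)(1 − 1/(-6.8)) = 24.1 cm.

24.1 cm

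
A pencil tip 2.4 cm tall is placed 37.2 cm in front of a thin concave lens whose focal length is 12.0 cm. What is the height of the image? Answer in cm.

0.585 cm

For a concave lens, f = -12.0 cm.
1/d_i = 1/f − 1/d_o = 1/(-12.00) − 1/(37.2) = -0.1102, so d_i = -9.073 cm.
m = −d_i/d_o = +0.2439.
|h_i| = |m|·h_o = 0.2439 × 2.4 = 0.585 cm. The image is virtual, upright and reduced, on the same side as the object.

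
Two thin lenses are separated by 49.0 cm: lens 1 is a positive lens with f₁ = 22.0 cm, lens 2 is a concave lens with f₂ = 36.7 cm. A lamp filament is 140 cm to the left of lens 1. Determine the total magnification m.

m = -0.115

Lens 1: 1/d_i1 = 1/(22.0) − 1/(140) = 0.03831, so d_i1 = 26.10 cm; m₁ = −d_i1/d_o1 = -0.1864.
d_o2 = 49.0 − (26.10) = 22.90 cm.
f₂ = −36.7 cm (diverging).
Lens 2: 1/d_i2 = 1/(-36.7) − 1/(22.90) = -0.07092, so d_i2 = -14.10 cm; m₂ = −d_i2/d_o2 = +0.6158.
m = m₁·m₂ = (-0.1864)(+0.6158) = -0.115.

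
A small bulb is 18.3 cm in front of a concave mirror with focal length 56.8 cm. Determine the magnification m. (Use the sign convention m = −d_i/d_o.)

1/d_i = 1/f − 1/d_o = 1/(56.80) − 1/(18.3) = -0.03704, so d_i = -27.00 cm.
m = −d_i/d_o = −(-27.00)/(18.3) = +1.48.
The image is virtual, upright and enlarged, behind the mirror.

m = +1.48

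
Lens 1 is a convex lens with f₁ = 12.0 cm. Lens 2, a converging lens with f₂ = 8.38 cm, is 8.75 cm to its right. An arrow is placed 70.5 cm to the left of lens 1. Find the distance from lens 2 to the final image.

Lens 1: 1/d_i1 = 1/f₁ − 1/d_o1 = 1/(12.0) − 1/(70.5) = 0.06915, so d_i1 = 14.46 cm.
The intermediate image is 14.46 cm to the right of lens 1, which lies 5.710 cm to the right of lens 2 — a virtual object — so d_o2 = −5.710 cm.
Lens 2: 1/d_i2 = 1/f₂ − 1/d_o2 = 1/(8.38) − 1/(-5.710) = 0.2945, so d_i2 = 3.40 cm.
The final image is real, 3.40 cm to the right of lens 2 (overall magnification ≈ -0.12).

3.40 cm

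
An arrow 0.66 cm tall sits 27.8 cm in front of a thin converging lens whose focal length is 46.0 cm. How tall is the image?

1.67 cm

1/d_i = 1/f − 1/d_o = 1/(46.00) − 1/(27.8) = -0.01423, so d_i = -70.26 cm.
m = −d_i/d_o = +2.527.
|h_i| = |m|·h_o = 2.527 × 0.66 = 1.67 cm. The image is virtual, upright and enlarged, on the same side as the object.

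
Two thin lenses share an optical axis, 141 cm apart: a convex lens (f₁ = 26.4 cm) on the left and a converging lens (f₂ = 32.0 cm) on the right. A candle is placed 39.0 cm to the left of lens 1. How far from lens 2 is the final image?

69.5 cm

Lens 1: 1/d_i1 = 1/f₁ − 1/d_o1 = 1/(26.4) − 1/(39.0) = 0.01224, so d_i1 = 81.71 cm.
The intermediate image is 81.71 cm to the right of lens 1, which is 141 − (81.71) = 59.29 cm to the left of lens 2, so d_o2 = +59.29 cm.
Lens 2: 1/d_i2 = 1/f₂ − 1/d_o2 = 1/(32.0) − 1/(59.29) = 0.01438, so d_i2 = 69.5 cm.
The final image is real, 69.5 cm to the right of lens 2 (overall magnification ≈ 2.5).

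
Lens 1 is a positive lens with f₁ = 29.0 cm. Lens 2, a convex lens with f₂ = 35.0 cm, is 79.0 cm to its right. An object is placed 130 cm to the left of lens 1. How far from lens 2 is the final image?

Lens 1: 1/d_i1 = 1/f₁ − 1/d_o1 = 1/(29.0) − 1/(130) = 0.02679, so d_i1 = 37.33 cm.
The intermediate image is 37.33 cm to the right of lens 1, which is 79.0 − (37.33) = 41.67 cm to the left of lens 2, so d_o2 = +41.67 cm.
Lens 2: 1/d_i2 = 1/f₂ − 1/d_o2 = 1/(35.0) − 1/(41.67) = 0.004573, so d_i2 = 219 cm.
The final image is real, 219 cm to the right of lens 2 (overall magnification ≈ 1.5).

219 cm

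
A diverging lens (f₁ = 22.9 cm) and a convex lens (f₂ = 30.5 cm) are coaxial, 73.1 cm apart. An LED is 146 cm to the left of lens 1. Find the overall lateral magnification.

f₁ = −22.9 cm (diverging).
Lens 1: 1/d_i1 = 1/(-22.9) − 1/(146) = -0.05052, so d_i1 = -19.80 cm; m₁ = −d_i1/d_o1 = +0.1356.
d_o2 = 73.1 − (-19.80) = 92.90 cm.
Lens 2: 1/d_i2 = 1/(30.5) − 1/(92.90) = 0.02202, so d_i2 = 45.41 cm; m₂ = −d_i2/d_o2 = -0.4888.
m = m₁·m₂ = (+0.1356)(-0.4888) = -0.0663.

m = -0.0663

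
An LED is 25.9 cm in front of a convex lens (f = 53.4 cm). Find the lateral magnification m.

m = +1.94

1/d_i = 1/f − 1/d_o = 1/(53.40) − 1/(25.9) = -0.01988, so d_i = -50.29 cm.
m = −d_i/d_o = −(-50.29)/(25.9) = +1.94.
The image is virtual, upright and enlarged, on the same side as the object.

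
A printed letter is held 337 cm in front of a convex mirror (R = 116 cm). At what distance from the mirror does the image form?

f = R/2 = 116/2 = 58.00 cm; for a convex mirror, f = -58.00 cm.
Mirror equation: 1/d_i = 1/f − 1/d_o = 1/(-58.00) − 1/(337) = -0.01724 − 0.002967 = -0.02021, so d_i = -49.5 cm.
The image is virtual, upright and reduced, behind the mirror.

49.5 cm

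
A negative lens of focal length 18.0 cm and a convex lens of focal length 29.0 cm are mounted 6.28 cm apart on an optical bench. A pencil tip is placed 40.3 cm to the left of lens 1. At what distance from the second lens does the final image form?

52.8 cm

Lens 1 is diverging, so f₁ = −18.0 cm.
Lens 1: 1/d_i1 = 1/f₁ − 1/d_o1 = 1/(-18.0) − 1/(40.3) = -0.08037, so d_i1 = -12.44 cm.
The intermediate image is 12.44 cm to the left of lens 1 (virtual), which is 6.28 − (-12.44) = 18.72 cm to the left of lens 2, so d_o2 = +18.72 cm.
Lens 2: 1/d_i2 = 1/f₂ − 1/d_o2 = 1/(29.0) − 1/(18.72) = -0.01894, so d_i2 = -52.8 cm.
The final image is virtual, 52.8 cm to the left of lens 2 (overall magnification ≈ 0.87).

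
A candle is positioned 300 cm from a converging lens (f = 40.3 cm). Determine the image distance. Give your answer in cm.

Thin-lens equation: 1/d_i = 1/f − 1/d_o = 1/(40.30) − 1/(300) = 0.02481 − 0.003333 = 0.02148, so d_i = 46.6 cm.
The image is real, inverted and reduced, on the far side of the lens.

46.6 cm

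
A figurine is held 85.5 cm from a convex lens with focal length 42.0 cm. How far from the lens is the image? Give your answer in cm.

82.6 cm

Lens equation: 1/s_i = 1/f − 1/s_o = 1/(42.00) − 1/(85.5) = 0.02381 − 0.01170 = 0.01211, so s_i = 82.6 cm.
The image is real, inverted and reduced, on the far side of the lens.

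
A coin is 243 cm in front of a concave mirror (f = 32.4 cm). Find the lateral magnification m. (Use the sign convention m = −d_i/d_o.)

1/d_i = 1/f − 1/d_o = 1/(32.40) − 1/(243) = 0.02675, so d_i = 37.38 cm.
m = −d_i/d_o = −(37.38)/(243) = -0.154.
The image is real, inverted and reduced, in front of the mirror.

m = -0.154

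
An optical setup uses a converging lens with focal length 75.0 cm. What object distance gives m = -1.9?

114 cm

m = −d_i/d_o ⇒ d_i = −m·d_o.
1/f = 1/d_o + 1/d_i = 1/d_o − 1/(m·d_o) = (1 − 1/m)/d_o, so d_o = f(1 − 1/m) = (75.00)(1 − 1/(-1.9)) = 114 cm.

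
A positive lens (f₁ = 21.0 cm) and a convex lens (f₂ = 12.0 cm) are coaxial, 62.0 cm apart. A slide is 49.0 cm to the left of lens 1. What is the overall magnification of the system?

Lens 1: 1/d_i1 = 1/(21.0) − 1/(49.0) = 0.02721, so d_i1 = 36.75 cm; m₁ = −d_i1/d_o1 = -0.7500.
d_o2 = 62.0 − (36.75) = 25.25 cm.
Lens 2: 1/d_i2 = 1/(12.0) − 1/(25.25) = 0.04373, so d_i2 = 22.87 cm; m₂ = −d_i2/d_o2 = -0.9057.
m = m₁·m₂ = (-0.7500)(-0.9057) = +0.679.

m = +0.679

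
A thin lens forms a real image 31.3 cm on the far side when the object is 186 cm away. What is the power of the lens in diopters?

P = +3.73 D

d_i = +31.3 cm.
1/f = 1/d_o + 1/d_i = 1/(186) + 1/(31.3) = 0.03733 cm⁻¹.
f = 26.79 cm = 0.2679 m, so P = 1/f = +3.73 D.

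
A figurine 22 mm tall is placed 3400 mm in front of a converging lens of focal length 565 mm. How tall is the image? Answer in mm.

1/d_i = 1/f − 1/d_o = 1/(565.0) − 1/(3400) = 0.001476, so d_i = 677.6 mm.
m = −d_i/d_o = -0.1993.
|h_i| = |m|·h_o = 0.1993 × 22 = 4.38 mm. The image is real, inverted and reduced, on the far side of the lens.

4.38 mm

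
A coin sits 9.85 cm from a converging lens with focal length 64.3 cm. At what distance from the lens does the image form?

11.6 cm

Thin-lens equation: 1/d_i = 1/f − 1/d_o = 1/(64.30) − 1/(9.85) = 0.01555 − 0.1015 = -0.08597, so d_i = -11.6 cm.
The image is virtual, upright and enlarged, on the same side as the object.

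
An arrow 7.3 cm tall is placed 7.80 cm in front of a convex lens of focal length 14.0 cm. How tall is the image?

16.5 cm

1/d_i = 1/f − 1/d_o = 1/(14.00) − 1/(7.80) = -0.05678, so d_i = -17.61 cm.
m = −d_i/d_o = +2.258.
|h_i| = |m|·h_o = 2.258 × 7.3 = 16.5 cm. The image is virtual, upright and enlarged, on the same side as the object.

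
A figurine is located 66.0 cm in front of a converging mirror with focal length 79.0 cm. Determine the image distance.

Mirror equation: 1/q = 1/f − 1/p = 1/(79.00) − 1/(66.0) = 0.01266 − 0.01515 = -0.002493, so q = -401 cm.
The image is virtual, upright and enlarged, behind the mirror.

401 cm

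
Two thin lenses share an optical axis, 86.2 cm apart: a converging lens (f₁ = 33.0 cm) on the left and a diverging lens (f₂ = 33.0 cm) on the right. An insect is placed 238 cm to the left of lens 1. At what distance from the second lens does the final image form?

19.5 cm

Lens 1: 1/d_i1 = 1/f₁ − 1/d_o1 = 1/(33.0) − 1/(238) = 0.02610, so d_i1 = 38.31 cm.
The intermediate image is 38.31 cm to the right of lens 1, which is 86.2 − (38.31) = 47.89 cm to the left of lens 2, so d_o2 = +47.89 cm.
Lens 2 is diverging, so f₂ = −33.0 cm.
Lens 2: 1/d_i2 = 1/f₂ − 1/d_o2 = 1/(-33.0) − 1/(47.89) = -0.05118, so d_i2 = -19.5 cm.
The final image is virtual, 19.5 cm to the left of lens 2 (overall magnification ≈ -0.066).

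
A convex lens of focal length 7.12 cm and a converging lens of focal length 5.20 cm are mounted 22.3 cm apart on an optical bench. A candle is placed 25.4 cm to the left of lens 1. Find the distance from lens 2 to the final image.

Lens 1: 1/d_i1 = 1/f₁ − 1/d_o1 = 1/(7.12) − 1/(25.4) = 0.1011, so d_i1 = 9.893 cm.
The intermediate image is 9.893 cm to the right of lens 1, which is 22.3 − (9.893) = 12.41 cm to the left of lens 2, so d_o2 = +12.41 cm.
Lens 2: 1/d_i2 = 1/f₂ − 1/d_o2 = 1/(5.20) − 1/(12.41) = 0.1117, so d_i2 = 8.95 cm.
The final image is real, 8.95 cm to the right of lens 2 (overall magnification ≈ 0.28).

8.95 cm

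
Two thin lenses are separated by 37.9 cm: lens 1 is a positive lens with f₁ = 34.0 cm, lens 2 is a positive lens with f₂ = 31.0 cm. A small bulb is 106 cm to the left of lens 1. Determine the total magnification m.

Lens 1: 1/d_i1 = 1/(34.0) − 1/(106) = 0.01998, so d_i1 = 50.06 cm; m₁ = −d_i1/d_o1 = -0.4723.
d_o2 = 37.9 − (50.06) = -12.16 cm (virtual object).
Lens 2: 1/d_i2 = 1/(31.0) − 1/(-12.16) = 0.1145, so d_i2 = 8.734 cm; m₂ = −d_i2/d_o2 = +0.7183.
m = m₁·m₂ = (-0.4723)(+0.7183) = -0.339.

m = -0.339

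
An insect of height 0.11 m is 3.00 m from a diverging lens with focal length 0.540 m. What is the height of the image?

For a diverging lens, f = -0.540 m.
1/d_i = 1/f − 1/d_o = 1/(-0.5400) − 1/(3.00) = -2.185, so d_i = -0.4576 m.
m = −d_i/d_o = +0.1525.
|h_i| = |m|·h_o = 0.1525 × 0.11 = 0.0168 m. The image is virtual, upright and reduced, on the same side as the object.

0.0168 m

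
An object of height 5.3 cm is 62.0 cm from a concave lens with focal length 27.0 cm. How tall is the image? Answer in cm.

For a concave lens, f = -27.0 cm.
1/d_i = 1/f − 1/d_o = 1/(-27.00) − 1/(62.0) = -0.05317, so d_i = -18.81 cm.
m = −d_i/d_o = +0.3034.
|h_i| = |m|·h_o = 0.3034 × 5.3 = 1.61 cm. The image is virtual, upright and reduced, on the same side as the object.

1.61 cm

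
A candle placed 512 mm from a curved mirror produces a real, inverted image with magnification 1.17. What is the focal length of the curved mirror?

f = 276 mm (concave)

m = −d_i/d_o ⇒ d_i = −m·d_o = −(-1.17)·(512) = 599.0 mm.
1/f = 1/d_o + 1/d_i = 1/(512) + 1/(599.0) = 0.003623, so f = 276 mm.
Since f is positive, the curved mirror is concave.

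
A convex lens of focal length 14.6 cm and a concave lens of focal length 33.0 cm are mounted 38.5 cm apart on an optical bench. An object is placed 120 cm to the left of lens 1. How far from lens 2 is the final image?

Lens 1: 1/d_i1 = 1/f₁ − 1/d_o1 = 1/(14.6) − 1/(120) = 0.06016, so d_i1 = 16.62 cm.
The intermediate image is 16.62 cm to the right of lens 1, which is 38.5 − (16.62) = 21.88 cm to the left of lens 2, so d_o2 = +21.88 cm.
Lens 2 is diverging, so f₂ = −33.0 cm.
Lens 2: 1/d_i2 = 1/f₂ − 1/d_o2 = 1/(-33.0) − 1/(21.88) = -0.07601, so d_i2 = -13.2 cm.
The final image is virtual, 13.2 cm to the left of lens 2 (overall magnification ≈ -0.083).

13.2 cm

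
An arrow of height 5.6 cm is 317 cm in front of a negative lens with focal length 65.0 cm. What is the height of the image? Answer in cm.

For a negative lens, f = -65.0 cm.
1/d_i = 1/f − 1/d_o = 1/(-65.00) − 1/(317) = -0.01854, so d_i = -53.94 cm.
m = −d_i/d_o = +0.1702.
|h_i| = |m|·h_o = 0.1702 × 5.6 = 0.953 cm. The image is virtual, upright and reduced, on the same side as the object.

0.953 cm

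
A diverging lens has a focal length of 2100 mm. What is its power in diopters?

For a diverging lens, f = −2100 mm.
f = -210 cm = -2.10 m.
P = 1/f = 1/(-2.10 m) = -0.476 D.

P = -0.476 D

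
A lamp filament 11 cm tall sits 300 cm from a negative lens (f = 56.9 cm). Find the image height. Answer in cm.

For a negative lens, f = -56.9 cm.
1/d_i = 1/f − 1/d_o = 1/(-56.90) − 1/(300) = -0.02091, so d_i = -47.83 cm.
m = −d_i/d_o = +0.1594.
|h_i| = |m|·h_o = 0.1594 × 11 = 1.75 cm. The image is virtual, upright and reduced, on the same side as the object.

1.75 cm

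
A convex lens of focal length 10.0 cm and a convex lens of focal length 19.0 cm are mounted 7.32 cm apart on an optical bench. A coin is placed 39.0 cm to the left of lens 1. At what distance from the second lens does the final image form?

4.63 cm

Lens 1: 1/d_i1 = 1/f₁ − 1/d_o1 = 1/(10.0) − 1/(39.0) = 0.07436, so d_i1 = 13.45 cm.
The intermediate image is 13.45 cm to the right of lens 1, which lies 6.130 cm to the right of lens 2 — a virtual object — so d_o2 = −6.130 cm.
Lens 2: 1/d_i2 = 1/f₂ − 1/d_o2 = 1/(19.0) − 1/(-6.130) = 0.2158, so d_i2 = 4.63 cm.
The final image is real, 4.63 cm to the right of lens 2 (overall magnification ≈ -0.26).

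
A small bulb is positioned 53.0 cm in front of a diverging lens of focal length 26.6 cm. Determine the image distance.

17.7 cm

For a diverging lens, f = -26.6 cm.
Thin-lens equation: 1/d_i = 1/f − 1/d_o = 1/(-26.60) − 1/(53.0) = -0.03759 − 0.01887 = -0.05646, so d_i = -17.7 cm.
The image is virtual, upright and reduced, on the same side as the object.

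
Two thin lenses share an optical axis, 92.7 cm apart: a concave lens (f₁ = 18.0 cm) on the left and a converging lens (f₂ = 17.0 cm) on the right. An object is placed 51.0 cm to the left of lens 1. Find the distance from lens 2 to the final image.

20.2 cm

Lens 1 is diverging, so f₁ = −18.0 cm.
Lens 1: 1/d_i1 = 1/f₁ − 1/d_o1 = 1/(-18.0) − 1/(51.0) = -0.07516, so d_i1 = -13.30 cm.
The intermediate image is 13.30 cm to the left of lens 1 (virtual), which is 92.7 − (-13.30) = 106.0 cm to the left of lens 2, so d_o2 = +106.0 cm.
Lens 2: 1/d_i2 = 1/f₂ − 1/d_o2 = 1/(17.0) − 1/(106.0) = 0.04939, so d_i2 = 20.2 cm.
The final image is real, 20.2 cm to the right of lens 2 (overall magnification ≈ -0.050).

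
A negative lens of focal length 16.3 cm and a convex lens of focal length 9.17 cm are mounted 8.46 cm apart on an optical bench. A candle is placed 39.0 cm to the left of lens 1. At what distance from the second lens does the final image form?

17.0 cm

Lens 1 is diverging, so f₁ = −16.3 cm.
Lens 1: 1/d_i1 = 1/f₁ − 1/d_o1 = 1/(-16.3) − 1/(39.0) = -0.08699, so d_i1 = -11.50 cm.
The intermediate image is 11.50 cm to the left of lens 1 (virtual), which is 8.46 − (-11.50) = 19.96 cm to the left of lens 2, so d_o2 = +19.96 cm.
Lens 2: 1/d_i2 = 1/f₂ − 1/d_o2 = 1/(9.17) − 1/(19.96) = 0.05895, so d_i2 = 17.0 cm.
The final image is real, 17.0 cm to the right of lens 2 (overall magnification ≈ -0.25).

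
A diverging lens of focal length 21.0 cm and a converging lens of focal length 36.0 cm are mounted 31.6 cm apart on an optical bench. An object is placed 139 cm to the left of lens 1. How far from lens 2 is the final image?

130 cm

Lens 1 is diverging, so f₁ = −21.0 cm.
Lens 1: 1/d_i1 = 1/f₁ − 1/d_o1 = 1/(-21.0) − 1/(139) = -0.05481, so d_i1 = -18.24 cm.
The intermediate image is 18.24 cm to the left of lens 1 (virtual), which is 31.6 − (-18.24) = 49.84 cm to the left of lens 2, so d_o2 = +49.84 cm.
Lens 2: 1/d_i2 = 1/f₂ − 1/d_o2 = 1/(36.0) − 1/(49.84) = 0.007714, so d_i2 = 130 cm.
The final image is real, 130 cm to the right of lens 2 (overall magnification ≈ -0.34).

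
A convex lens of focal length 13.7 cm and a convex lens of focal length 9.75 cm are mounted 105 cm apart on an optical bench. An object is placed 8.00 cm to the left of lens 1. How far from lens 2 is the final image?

10.6 cm

Lens 1: 1/d_i1 = 1/f₁ − 1/d_o1 = 1/(13.7) − 1/(8.00) = -0.05201, so d_i1 = -19.23 cm.
The intermediate image is 19.23 cm to the left of lens 1 (virtual), which is 105 − (-19.23) = 124.2 cm to the left of lens 2, so d_o2 = +124.2 cm.
Lens 2: 1/d_i2 = 1/f₂ − 1/d_o2 = 1/(9.75) − 1/(124.2) = 0.09451, so d_i2 = 10.6 cm.
The final image is real, 10.6 cm to the right of lens 2 (overall magnification ≈ -0.20).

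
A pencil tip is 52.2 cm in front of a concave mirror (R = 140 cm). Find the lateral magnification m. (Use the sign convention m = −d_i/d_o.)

m = +3.93

f = R/2 = 140/2 = 70.00 cm.
1/d_i = 1/f − 1/d_o = 1/(70.00) − 1/(52.2) = -0.004871, so d_i = -205.3 cm.
m = −d_i/d_o = −(-205.3)/(52.2) = +3.93.
The image is virtual, upright and enlarged, behind the mirror.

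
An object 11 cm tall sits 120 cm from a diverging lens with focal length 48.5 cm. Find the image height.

For a diverging lens, f = -48.5 cm.
1/d_i = 1/f − 1/d_o = 1/(-48.50) − 1/(120) = -0.02895, so d_i = -34.54 cm.
m = −d_i/d_o = +0.2878.
|h_i| = |m|·h_o = 0.2878 × 11 = 3.17 cm. The image is virtual, upright and reduced, on the same side as the object.

3.17 cm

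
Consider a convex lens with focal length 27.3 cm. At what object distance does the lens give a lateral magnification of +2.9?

17.9 cm

m = −d_i/d_o ⇒ d_i = −m·d_o.
1/f = 1/d_o + 1/d_i = 1/d_o − 1/(m·d_o) = (1 − 1/m)/d_o, so d_o = f(1 − 1/m) = (27.30)(1 − 1/(+2.9)) = 17.9 cm.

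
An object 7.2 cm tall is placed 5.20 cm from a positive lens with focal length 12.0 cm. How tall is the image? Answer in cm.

1/d_i = 1/f − 1/d_o = 1/(12.00) − 1/(5.20) = -0.1090, so d_i = -9.176 cm.
m = −d_i/d_o = +1.765.
|h_i| = |m|·h_o = 1.765 × 7.2 = 12.7 cm. The image is virtual, upright and enlarged, on the same side as the object.

12.7 cm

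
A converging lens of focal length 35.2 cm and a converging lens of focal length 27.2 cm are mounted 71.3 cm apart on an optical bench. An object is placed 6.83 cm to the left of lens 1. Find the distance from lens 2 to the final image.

Lens 1: 1/d_i1 = 1/f₁ − 1/d_o1 = 1/(35.2) − 1/(6.83) = -0.1180, so d_i1 = -8.474 cm.
The intermediate image is 8.474 cm to the left of lens 1 (virtual), which is 71.3 − (-8.474) = 79.77 cm to the left of lens 2, so d_o2 = +79.77 cm.
Lens 2: 1/d_i2 = 1/f₂ − 1/d_o2 = 1/(27.2) − 1/(79.77) = 0.02423, so d_i2 = 41.3 cm.
The final image is real, 41.3 cm to the right of lens 2 (overall magnification ≈ -0.64).

41.3 cm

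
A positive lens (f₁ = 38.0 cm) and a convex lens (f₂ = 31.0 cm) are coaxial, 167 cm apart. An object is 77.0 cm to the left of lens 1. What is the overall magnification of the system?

m = +0.495

Lens 1: 1/d_i1 = 1/(38.0) − 1/(77.0) = 0.01333, so d_i1 = 75.03 cm; m₁ = −d_i1/d_o1 = -0.9744.
d_o2 = 167 − (75.03) = 91.97 cm.
Lens 2: 1/d_i2 = 1/(31.0) − 1/(91.97) = 0.02138, so d_i2 = 46.76 cm; m₂ = −d_i2/d_o2 = -0.5084.
m = m₁·m₂ = (-0.9744)(-0.5084) = +0.495.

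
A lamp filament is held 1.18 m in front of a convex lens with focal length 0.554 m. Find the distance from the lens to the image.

Thin-lens equation: 1/d_i = 1/f − 1/d_o = 1/(0.5540) − 1/(1.18) = 1.805 − 0.8475 = 0.9576, so d_i = 1.04 m.
The image is real, inverted and reduced, on the far side of the lens.

1.04 m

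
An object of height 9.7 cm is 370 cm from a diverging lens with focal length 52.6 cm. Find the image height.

For a diverging lens, f = -52.6 cm.
1/d_i = 1/f − 1/d_o = 1/(-52.60) − 1/(370) = -0.02171, so d_i = -46.05 cm.
m = −d_i/d_o = +0.1245.
|h_i| = |m|·h_o = 0.1245 × 9.7 = 1.21 cm. The image is virtual, upright and reduced, on the same side as the object.

1.21 cm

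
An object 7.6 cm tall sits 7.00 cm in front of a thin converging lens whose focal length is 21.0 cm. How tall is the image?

11.4 cm

1/d_i = 1/f − 1/d_o = 1/(21.00) − 1/(7.00) = -0.09524, so d_i = -10.50 cm.
m = −d_i/d_o = +1.500.
|h_i| = |m|·h_o = 1.500 × 7.6 = 11.4 cm. The image is virtual, upright and enlarged, on the same side as the object.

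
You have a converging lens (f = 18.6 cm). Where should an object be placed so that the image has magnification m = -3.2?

m = −d_i/d_o ⇒ d_i = −m·d_o.
1/f = 1/d_o + 1/d_i = 1/d_o − 1/(m·d_o) = (1 − 1/m)/d_o, so d_o = f(1 − 1/m) = (18.60)(1 − 1/(-3.2)) = 24.4 cm.

24.4 cm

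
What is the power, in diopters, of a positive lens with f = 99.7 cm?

P = +1.00 D

f = 99.7 cm = 0.997 m.
P = 1/f = 1/(0.997 m) = +1.00 D.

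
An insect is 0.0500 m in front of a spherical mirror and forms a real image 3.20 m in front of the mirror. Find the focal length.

f = 0.0492 m (concave)

Real image ⇒ d_i = +3.20 m.
1/f = 1/d_o + 1/d_i = 1/(0.0500) + 1/(3.20) = 20.31, so f = 0.0492 m.
Since f is positive, the spherical mirror is concave.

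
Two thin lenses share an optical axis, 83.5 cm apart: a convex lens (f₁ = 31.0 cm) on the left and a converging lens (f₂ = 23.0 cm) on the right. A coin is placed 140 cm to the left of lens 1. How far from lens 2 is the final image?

48.6 cm

Lens 1: 1/d_i1 = 1/f₁ − 1/d_o1 = 1/(31.0) − 1/(140) = 0.02512, so d_i1 = 39.82 cm.
The intermediate image is 39.82 cm to the right of lens 1, which is 83.5 − (39.82) = 43.68 cm to the left of lens 2, so d_o2 = +43.68 cm.
Lens 2: 1/d_i2 = 1/f₂ − 1/d_o2 = 1/(23.0) − 1/(43.68) = 0.02058, so d_i2 = 48.6 cm.
The final image is real, 48.6 cm to the right of lens 2 (overall magnification ≈ 0.32).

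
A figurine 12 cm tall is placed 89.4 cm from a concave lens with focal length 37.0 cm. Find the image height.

3.51 cm

For a concave lens, f = -37.0 cm.
1/d_i = 1/f − 1/d_o = 1/(-37.00) − 1/(89.4) = -0.03821, so d_i = -26.17 cm.
m = −d_i/d_o = +0.2927.
|h_i| = |m|·h_o = 0.2927 × 12 = 3.51 cm. The image is virtual, upright and reduced, on the same side as the object.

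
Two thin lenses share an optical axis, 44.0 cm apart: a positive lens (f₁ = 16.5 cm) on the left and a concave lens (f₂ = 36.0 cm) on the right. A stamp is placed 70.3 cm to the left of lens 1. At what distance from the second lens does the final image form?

Lens 1: 1/d_i1 = 1/f₁ − 1/d_o1 = 1/(16.5) − 1/(70.3) = 0.04638, so d_i1 = 21.56 cm.
The intermediate image is 21.56 cm to the right of lens 1, which is 44.0 − (21.56) = 22.44 cm to the left of lens 2, so d_o2 = +22.44 cm.
Lens 2 is diverging, so f₂ = −36.0 cm.
Lens 2: 1/d_i2 = 1/f₂ − 1/d_o2 = 1/(-36.0) − 1/(22.44) = -0.07234, so d_i2 = -13.8 cm.
The final image is virtual, 13.8 cm to the left of lens 2 (overall magnification ≈ -0.19).

13.8 cm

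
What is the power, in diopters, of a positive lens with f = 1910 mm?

f = 191 cm = 1.91 m.
P = 1/f = 1/(1.91 m) = +0.524 D.

P = +0.524 D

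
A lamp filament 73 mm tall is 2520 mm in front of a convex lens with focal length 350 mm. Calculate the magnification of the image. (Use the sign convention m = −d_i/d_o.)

m = -0.161

1/d_i = 1/f − 1/d_o = 1/(350.0) − 1/(2520) = 0.002460, so d_i = 406.5 mm.
m = −d_i/d_o = −(406.5)/(2520) = -0.161.
The image is real, inverted and reduced, on the far side of the lens.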